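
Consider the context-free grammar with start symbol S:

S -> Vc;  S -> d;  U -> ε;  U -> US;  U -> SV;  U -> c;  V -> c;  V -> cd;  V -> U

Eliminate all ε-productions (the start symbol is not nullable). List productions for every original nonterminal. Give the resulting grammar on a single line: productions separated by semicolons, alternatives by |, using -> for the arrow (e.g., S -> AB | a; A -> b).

Nullable set: {U, V}.
S -> Vc: V nullable, giving Vc | c.
Drop U -> ε.
U -> SV: V nullable, giving S | SV.
U -> US: U nullable, giving S | US.
V -> U: U nullable, giving U.
Unchanged (no nullable symbols): S -> d; U -> c; V -> c; V -> cd.

S -> c | d | Vc; U -> S | c | SV | US; V -> U | c | cd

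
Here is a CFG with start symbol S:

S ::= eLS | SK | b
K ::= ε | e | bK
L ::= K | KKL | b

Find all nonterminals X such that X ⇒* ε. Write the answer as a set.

{K, L}

Directly nullable (have an ε-rule): {K}.
L is nullable via L -> K (every symbol on the right is already known nullable).
Not nullable: S — each has a terminal in every rule's right-hand side or depends on a non-nullable symbol.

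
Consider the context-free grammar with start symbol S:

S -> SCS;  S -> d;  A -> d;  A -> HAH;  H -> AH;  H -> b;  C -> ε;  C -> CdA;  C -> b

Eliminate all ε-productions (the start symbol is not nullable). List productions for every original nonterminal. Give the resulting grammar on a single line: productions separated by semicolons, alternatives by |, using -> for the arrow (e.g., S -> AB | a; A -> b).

S -> d | SS | SCS; A -> d | HAH; C -> b | dA | CdA; H -> b | AH

Nullable set: {C}.
S -> SCS: C nullable, giving SCS | SS.
Drop C -> ε.
C -> CdA: C nullable, giving CdA | dA.
Unchanged (no nullable symbols): S -> d; A -> HAH; A -> d; C -> b; H -> AH; H -> b.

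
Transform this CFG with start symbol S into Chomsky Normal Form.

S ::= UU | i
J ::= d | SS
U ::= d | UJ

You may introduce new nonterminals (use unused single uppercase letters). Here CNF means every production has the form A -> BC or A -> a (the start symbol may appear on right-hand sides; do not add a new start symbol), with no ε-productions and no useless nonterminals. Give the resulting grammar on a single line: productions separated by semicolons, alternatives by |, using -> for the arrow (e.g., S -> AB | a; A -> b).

No ε-productions.
No unit productions to eliminate.

S -> i | UU; J -> d | SS; U -> d | UJ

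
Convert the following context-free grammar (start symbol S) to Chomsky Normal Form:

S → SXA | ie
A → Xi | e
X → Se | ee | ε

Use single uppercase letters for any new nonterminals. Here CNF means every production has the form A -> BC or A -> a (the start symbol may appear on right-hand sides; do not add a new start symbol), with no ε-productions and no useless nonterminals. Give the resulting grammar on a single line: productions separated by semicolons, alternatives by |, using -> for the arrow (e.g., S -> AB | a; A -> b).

S -> BC | SA | SD; A -> e | i | XB; B -> i; C -> e; D -> XA; X -> CC | SC

Nullable: {X}; after ε-elimination: S -> SA | ie | SXA; A -> e | i | Xi; X -> Se | ee.
No unit productions to eliminate.
TERM: introduce C -> e, B -> i and substitute in every rule of length ≥2.
BIN: S -> SXA becomes S -> SD, D -> XA.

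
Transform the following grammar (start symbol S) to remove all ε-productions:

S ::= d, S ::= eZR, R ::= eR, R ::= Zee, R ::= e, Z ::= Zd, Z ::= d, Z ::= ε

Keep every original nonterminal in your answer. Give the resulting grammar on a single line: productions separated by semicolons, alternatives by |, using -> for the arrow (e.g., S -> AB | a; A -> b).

S -> d | eR | eZR; R -> e | eR | ee | Zee; Z -> d | Zd

Nullable set: {Z}.
S -> eZR: Z nullable, giving eR | eZR.
R -> Zee: Z nullable, giving Zee | ee.
Drop Z -> ε.
Z -> Zd: Z nullable, giving Zd | d.
Unchanged (no nullable symbols): S -> d; R -> e; R -> eR; Z -> d.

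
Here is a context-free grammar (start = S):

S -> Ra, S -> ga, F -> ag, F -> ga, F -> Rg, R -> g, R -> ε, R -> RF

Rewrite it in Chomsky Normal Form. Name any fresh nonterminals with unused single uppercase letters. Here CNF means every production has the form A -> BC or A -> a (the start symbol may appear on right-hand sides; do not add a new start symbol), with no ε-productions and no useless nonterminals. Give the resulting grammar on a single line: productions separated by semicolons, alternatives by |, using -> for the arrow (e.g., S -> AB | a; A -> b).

S -> a | AB | RB; A -> g; B -> a; F -> g | AB | BA | RA; R -> g | AB | BA | RA | RF

Nullable: {R}; after ε-elimination: S -> a | Ra | ga; F -> g | Rg | ag | ga; R -> F | g | RF.
After unit-elimination: S -> a | Ra | ga; F -> g | Rg | ag | ga; R -> g | RF | Rg | ag | ga.
TERM: introduce B -> a, A -> g and substitute in every rule of length ≥2.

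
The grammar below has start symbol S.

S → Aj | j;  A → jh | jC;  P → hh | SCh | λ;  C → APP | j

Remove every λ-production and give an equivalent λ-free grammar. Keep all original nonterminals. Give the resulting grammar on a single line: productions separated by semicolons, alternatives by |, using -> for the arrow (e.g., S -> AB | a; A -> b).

Nullable set: {P}.
C -> APP: P, P nullable, giving A | AP | APP.
Drop P -> λ.
Unchanged (no nullable symbols): S -> Aj; S -> j; A -> jC; A -> jh; C -> j; P -> SCh; P -> hh.

S -> j | Aj; A -> jC | jh; C -> A | j | AP | APP; P -> hh | SCh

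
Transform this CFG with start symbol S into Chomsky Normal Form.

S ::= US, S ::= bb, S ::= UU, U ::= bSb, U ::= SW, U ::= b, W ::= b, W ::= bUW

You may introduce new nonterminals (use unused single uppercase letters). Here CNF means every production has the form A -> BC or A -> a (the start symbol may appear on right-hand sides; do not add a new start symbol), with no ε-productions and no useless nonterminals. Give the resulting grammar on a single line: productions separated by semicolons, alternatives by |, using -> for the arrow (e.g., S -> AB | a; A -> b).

No ε-productions.
No unit productions to eliminate.
TERM: introduce A -> b and substitute in every rule of length ≥2.
BIN: U -> ASA becomes U -> AB, B -> SA; W -> AUW becomes W -> AC, C -> UW.

S -> AA | US | UU; A -> b; B -> SA; C -> UW; U -> b | AB | SW; W -> b | AC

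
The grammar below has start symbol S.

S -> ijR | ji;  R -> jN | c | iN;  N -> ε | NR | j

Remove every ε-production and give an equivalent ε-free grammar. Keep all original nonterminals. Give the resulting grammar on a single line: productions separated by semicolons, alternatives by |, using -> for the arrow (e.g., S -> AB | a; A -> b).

Nullable set: {N}.
Drop N -> ε.
N -> NR: N nullable, giving NR | R.
R -> iN: N nullable, giving i | iN.
R -> jN: N nullable, giving j | jN.
Unchanged (no nullable symbols): S -> ijR; S -> ji; N -> j; R -> c.

S -> ji | ijR; N -> R | j | NR; R -> c | i | j | iN | jN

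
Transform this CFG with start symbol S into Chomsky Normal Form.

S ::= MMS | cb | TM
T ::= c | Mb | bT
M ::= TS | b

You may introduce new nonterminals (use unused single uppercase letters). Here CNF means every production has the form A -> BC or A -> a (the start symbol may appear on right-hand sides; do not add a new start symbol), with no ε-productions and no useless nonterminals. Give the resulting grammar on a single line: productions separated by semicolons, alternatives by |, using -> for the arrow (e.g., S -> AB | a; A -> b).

No ε-productions.
No unit productions to eliminate.
TERM: introduce B -> b, A -> c and substitute in every rule of length ≥2.
BIN: S -> MMS becomes S -> MC, C -> MS.

S -> AB | MC | TM; A -> c; B -> b; C -> MS; M -> b | TS; T -> c | BT | MB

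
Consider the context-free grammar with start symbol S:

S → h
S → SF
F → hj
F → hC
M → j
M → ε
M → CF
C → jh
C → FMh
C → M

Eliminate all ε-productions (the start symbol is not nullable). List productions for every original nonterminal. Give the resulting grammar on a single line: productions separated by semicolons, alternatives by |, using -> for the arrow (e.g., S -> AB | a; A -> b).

Nullable set: {C, M}.
C -> FMh: M nullable, giving FMh | Fh.
C -> M: M nullable, giving M.
F -> hC: C nullable, giving h | hC.
Drop M -> ε.
M -> CF: C nullable, giving CF | F.
Unchanged (no nullable symbols): S -> SF; S -> h; C -> jh; F -> hj; M -> j.

S -> h | SF; C -> M | Fh | jh | FMh; F -> h | hC | hj; M -> F | j | CF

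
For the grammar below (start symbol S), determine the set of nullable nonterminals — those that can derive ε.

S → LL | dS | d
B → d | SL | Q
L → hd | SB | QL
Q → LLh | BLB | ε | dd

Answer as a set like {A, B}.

{B, Q}

Directly nullable (have an ε-rule): {Q}.
B is nullable via B -> Q (every symbol on the right is already known nullable).
Not nullable: L, S — each has a terminal in every rule's right-hand side or depends on a non-nullable symbol.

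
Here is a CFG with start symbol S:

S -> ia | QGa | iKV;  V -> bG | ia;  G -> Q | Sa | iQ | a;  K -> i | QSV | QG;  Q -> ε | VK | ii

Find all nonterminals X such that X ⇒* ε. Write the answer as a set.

Directly nullable (have an ε-rule): {Q}.
G is nullable via G -> Q (every symbol on the right is already known nullable).
K is nullable via K -> QG (every symbol on the right is already known nullable).
Not nullable: S, V — each has a terminal in every rule's right-hand side or depends on a non-nullable symbol.

{G, K, Q}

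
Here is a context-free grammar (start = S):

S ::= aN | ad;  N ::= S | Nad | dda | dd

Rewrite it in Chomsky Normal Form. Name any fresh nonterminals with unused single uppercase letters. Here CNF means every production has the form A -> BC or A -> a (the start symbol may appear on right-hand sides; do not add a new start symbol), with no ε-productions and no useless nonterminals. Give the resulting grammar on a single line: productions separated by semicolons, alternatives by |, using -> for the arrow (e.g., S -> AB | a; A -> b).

S -> AB | AN; A -> a; B -> d; C -> BA; D -> AB; N -> AB | AN | BB | BC | ND

No ε-productions.
After unit-elimination: S -> aN | ad; N -> aN | ad | dd | Nad | dda.
TERM: introduce A -> a, B -> d and substitute in every rule of length ≥2.
BIN: N -> BBA becomes N -> BC, C -> BA; N -> NAB becomes N -> ND, D -> AB.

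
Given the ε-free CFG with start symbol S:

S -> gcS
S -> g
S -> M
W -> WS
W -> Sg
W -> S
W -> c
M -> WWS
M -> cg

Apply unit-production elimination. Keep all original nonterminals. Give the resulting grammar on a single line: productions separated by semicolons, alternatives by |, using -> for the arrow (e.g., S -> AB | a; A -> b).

Unit productions: S->M, W->S.
Unit pairs (A ⇒* B via units): (S,M), (W,M), (W,S).
S: inherits non-unit rules of {M, S} → WWS | cg | g | gcS.
M: inherits non-unit rules of {M} → WWS | cg.
W: inherits non-unit rules of {M, S, W} → Sg | WS | WWS | c | cg | g | gcS.

S -> g | cg | WWS | gcS; M -> cg | WWS; W -> c | g | Sg | WS | cg | WWS | gcS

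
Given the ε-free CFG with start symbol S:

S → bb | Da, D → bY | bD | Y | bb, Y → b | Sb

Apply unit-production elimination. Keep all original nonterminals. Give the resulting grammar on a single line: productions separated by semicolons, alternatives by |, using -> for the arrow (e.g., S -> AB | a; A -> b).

S -> Da | bb; D -> b | Sb | bD | bY | bb; Y -> b | Sb

Unit productions: D->Y.
Unit pairs (A ⇒* B via units): (D,Y).
S: inherits non-unit rules of {S} → Da | bb.
D: inherits non-unit rules of {D, Y} → Sb | b | bD | bY | bb.
Y: inherits non-unit rules of {Y} → Sb | b.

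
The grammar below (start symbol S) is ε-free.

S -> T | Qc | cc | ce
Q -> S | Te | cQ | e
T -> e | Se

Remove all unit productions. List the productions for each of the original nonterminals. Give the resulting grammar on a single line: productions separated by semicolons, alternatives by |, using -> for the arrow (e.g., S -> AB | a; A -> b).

Unit productions: Q->S, S->T.
Unit pairs (A ⇒* B via units): (Q,S), (Q,T), (S,T).
S: inherits non-unit rules of {S, T} → Qc | Se | cc | ce | e.
Q: inherits non-unit rules of {Q, S, T} → Qc | Se | Te | cQ | cc | ce | e.
T: inherits non-unit rules of {T} → Se | e.

S -> e | Qc | Se | cc | ce; Q -> e | Qc | Se | Te | cQ | cc | ce; T -> e | Se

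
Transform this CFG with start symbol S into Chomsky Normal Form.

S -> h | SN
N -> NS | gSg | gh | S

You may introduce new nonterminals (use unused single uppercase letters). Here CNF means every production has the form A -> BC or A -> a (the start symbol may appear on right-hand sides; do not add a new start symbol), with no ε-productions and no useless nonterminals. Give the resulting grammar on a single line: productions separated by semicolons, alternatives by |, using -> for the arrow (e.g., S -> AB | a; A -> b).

No ε-productions.
After unit-elimination: S -> h | SN; N -> h | NS | SN | gh | gSg.
TERM: introduce A -> g, B -> h and substitute in every rule of length ≥2.
BIN: N -> ASA becomes N -> AC, C -> SA.

S -> h | SN; A -> g; B -> h; C -> SA; N -> h | AB | AC | NS | SN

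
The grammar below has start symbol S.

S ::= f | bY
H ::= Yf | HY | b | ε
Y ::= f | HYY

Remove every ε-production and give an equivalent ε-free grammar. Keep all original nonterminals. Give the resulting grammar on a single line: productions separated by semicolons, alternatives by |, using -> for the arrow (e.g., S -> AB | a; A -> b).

S -> f | bY; H -> Y | b | HY | Yf; Y -> f | YY | HYY

Nullable set: {H}.
Drop H -> ε.
H -> HY: H nullable, giving HY | Y.
Y -> HYY: H nullable, giving HYY | YY.
Unchanged (no nullable symbols): S -> bY; S -> f; H -> Yf; H -> b; Y -> f.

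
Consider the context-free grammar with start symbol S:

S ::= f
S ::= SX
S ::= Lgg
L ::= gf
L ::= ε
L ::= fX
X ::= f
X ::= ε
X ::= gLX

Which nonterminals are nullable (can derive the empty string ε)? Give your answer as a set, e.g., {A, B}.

{L, X}

Directly nullable (have an ε-rule): {L, X}.
Not nullable: S — each has a terminal in every rule's right-hand side or depends on a non-nullable symbol.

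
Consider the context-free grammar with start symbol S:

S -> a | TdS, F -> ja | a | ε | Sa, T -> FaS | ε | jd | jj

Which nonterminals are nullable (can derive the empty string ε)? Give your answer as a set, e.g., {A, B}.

Directly nullable (have an ε-rule): {F, T}.
Not nullable: S — each has a terminal in every rule's right-hand side or depends on a non-nullable symbol.

{F, T}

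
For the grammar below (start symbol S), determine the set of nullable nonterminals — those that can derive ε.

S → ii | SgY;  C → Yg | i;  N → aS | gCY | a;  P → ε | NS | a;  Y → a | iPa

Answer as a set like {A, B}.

Directly nullable (have an ε-rule): {P}.
Not nullable: C, N, S, Y — each has a terminal in every rule's right-hand side or depends on a non-nullable symbol.

{P}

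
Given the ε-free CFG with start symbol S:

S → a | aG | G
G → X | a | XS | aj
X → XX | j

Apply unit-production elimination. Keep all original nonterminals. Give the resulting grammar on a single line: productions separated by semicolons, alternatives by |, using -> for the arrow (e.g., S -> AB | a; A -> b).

S -> a | j | XS | XX | aG | aj; G -> a | j | XS | XX | aj; X -> j | XX

Unit productions: G->X, S->G.
Unit pairs (A ⇒* B via units): (G,X), (S,G), (S,X).
S: inherits non-unit rules of {G, S, X} → XS | XX | a | aG | aj | j.
G: inherits non-unit rules of {G, X} → XS | XX | a | aj | j.
X: inherits non-unit rules of {X} → XX | j.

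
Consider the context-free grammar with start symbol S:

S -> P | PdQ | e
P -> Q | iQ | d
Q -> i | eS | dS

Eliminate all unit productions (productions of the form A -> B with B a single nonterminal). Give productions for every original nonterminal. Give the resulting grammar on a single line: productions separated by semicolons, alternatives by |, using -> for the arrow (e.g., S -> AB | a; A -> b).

S -> d | e | i | dS | eS | iQ | PdQ; P -> d | i | dS | eS | iQ; Q -> i | dS | eS

Unit productions: P->Q, S->P.
Unit pairs (A ⇒* B via units): (P,Q), (S,P), (S,Q).
S: inherits non-unit rules of {P, Q, S} → PdQ | d | dS | e | eS | i | iQ.
P: inherits non-unit rules of {P, Q} → d | dS | eS | i | iQ.
Q: inherits non-unit rules of {Q} → dS | eS | i.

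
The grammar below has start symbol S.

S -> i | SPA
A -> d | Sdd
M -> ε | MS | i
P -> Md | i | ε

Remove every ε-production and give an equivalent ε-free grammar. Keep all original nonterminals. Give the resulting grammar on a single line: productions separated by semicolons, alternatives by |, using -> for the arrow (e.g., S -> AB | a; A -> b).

S -> i | SA | SPA; A -> d | Sdd; M -> S | i | MS; P -> d | i | Md

Nullable set: {M, P}.
S -> SPA: P nullable, giving SA | SPA.
Drop M -> ε.
M -> MS: M nullable, giving MS | S.
Drop P -> ε.
P -> Md: M nullable, giving Md | d.
Unchanged (no nullable symbols): S -> i; A -> Sdd; A -> d; M -> i; P -> i.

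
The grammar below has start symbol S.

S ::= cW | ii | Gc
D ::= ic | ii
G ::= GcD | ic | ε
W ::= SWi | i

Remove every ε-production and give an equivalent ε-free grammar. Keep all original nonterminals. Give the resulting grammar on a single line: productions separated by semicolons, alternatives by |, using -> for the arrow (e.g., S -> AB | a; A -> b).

S -> c | Gc | cW | ii; D -> ic | ii; G -> cD | ic | GcD; W -> i | SWi

Nullable set: {G}.
S -> Gc: G nullable, giving Gc | c.
Drop G -> ε.
G -> GcD: G nullable, giving GcD | cD.
Unchanged (no nullable symbols): S -> cW; S -> ii; D -> ic; D -> ii; G -> ic; W -> SWi; W -> i.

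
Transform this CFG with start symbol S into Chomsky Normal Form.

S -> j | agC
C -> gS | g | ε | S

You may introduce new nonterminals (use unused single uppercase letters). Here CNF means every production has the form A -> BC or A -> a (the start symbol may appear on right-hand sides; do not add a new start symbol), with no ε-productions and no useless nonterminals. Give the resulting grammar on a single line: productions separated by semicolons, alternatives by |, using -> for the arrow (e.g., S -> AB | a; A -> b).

Nullable: {C}; after ε-elimination: S -> j | ag | agC; C -> S | g | gS.
After unit-elimination: S -> j | ag | agC; C -> g | j | ag | gS | agC.
TERM: introduce A -> a, B -> g and substitute in every rule of length ≥2.
BIN: C -> ABC becomes C -> AD, D -> BC; S -> ABC becomes S -> AE, E -> BC.

S -> j | AB | AE; A -> a; B -> g; C -> g | j | AB | AD | BS; D -> BC; E -> BC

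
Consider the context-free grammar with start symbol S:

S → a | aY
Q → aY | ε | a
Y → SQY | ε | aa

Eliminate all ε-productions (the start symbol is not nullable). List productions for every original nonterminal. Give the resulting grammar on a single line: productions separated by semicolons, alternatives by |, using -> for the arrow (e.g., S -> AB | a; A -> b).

S -> a | aY; Q -> a | aY; Y -> S | SQ | SY | aa | SQY

Nullable set: {Q, Y}.
S -> aY: Y nullable, giving a | aY.
Drop Q -> ε.
Q -> aY: Y nullable, giving a | aY.
Drop Y -> ε.
Y -> SQY: Q, Y nullable, giving S | SQ | SQY | SY.
Unchanged (no nullable symbols): S -> a; Q -> a; Y -> aa.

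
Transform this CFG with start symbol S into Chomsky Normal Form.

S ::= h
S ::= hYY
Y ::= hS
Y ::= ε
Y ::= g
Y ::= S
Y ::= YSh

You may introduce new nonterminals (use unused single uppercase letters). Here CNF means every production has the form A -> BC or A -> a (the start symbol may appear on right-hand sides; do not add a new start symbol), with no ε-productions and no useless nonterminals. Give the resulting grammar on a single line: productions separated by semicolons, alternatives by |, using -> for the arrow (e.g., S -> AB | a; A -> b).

S -> h | AB | AY; A -> h; B -> YY; C -> YY; D -> SA; Y -> g | h | AC | AS | AY | SA | YD

Nullable: {Y}; after ε-elimination: S -> h | hY | hYY; Y -> S | g | Sh | hS | YSh.
After unit-elimination: S -> h | hY | hYY; Y -> g | h | Sh | hS | hY | YSh | hYY.
TERM: introduce A -> h and substitute in every rule of length ≥2.
BIN: S -> AYY becomes S -> AB, B -> YY; Y -> AYY becomes Y -> AC, C -> YY; Y -> YSA becomes Y -> YD, D -> SA.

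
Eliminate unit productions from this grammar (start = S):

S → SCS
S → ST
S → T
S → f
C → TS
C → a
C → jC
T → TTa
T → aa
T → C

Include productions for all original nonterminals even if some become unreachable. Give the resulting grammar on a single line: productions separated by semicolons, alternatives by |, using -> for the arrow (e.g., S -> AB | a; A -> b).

Unit productions: S->T, T->C.
Unit pairs (A ⇒* B via units): (S,C), (S,T), (T,C).
S: inherits non-unit rules of {C, S, T} → SCS | ST | TS | TTa | a | aa | f | jC.
C: inherits non-unit rules of {C} → TS | a | jC.
T: inherits non-unit rules of {C, T} → TS | TTa | a | aa | jC.

S -> a | f | ST | TS | aa | jC | SCS | TTa; C -> a | TS | jC; T -> a | TS | aa | jC | TTa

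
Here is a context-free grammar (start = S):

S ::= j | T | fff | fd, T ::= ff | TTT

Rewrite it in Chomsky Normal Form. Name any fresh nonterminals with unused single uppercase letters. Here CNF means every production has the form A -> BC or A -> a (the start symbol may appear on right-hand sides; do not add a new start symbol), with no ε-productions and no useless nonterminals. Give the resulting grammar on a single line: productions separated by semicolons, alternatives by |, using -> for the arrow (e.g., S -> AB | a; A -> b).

No ε-productions.
After unit-elimination: S -> j | fd | ff | TTT | fff; T -> ff | TTT.
TERM: introduce B -> d, A -> f and substitute in every rule of length ≥2.
BIN: S -> AAA becomes S -> AC, C -> AA; S -> TTT becomes S -> TD, D -> TT; T -> TTT becomes T -> TE, E -> TT.

S -> j | AA | AB | AC | TD; A -> f; B -> d; C -> AA; D -> TT; E -> TT; T -> AA | TE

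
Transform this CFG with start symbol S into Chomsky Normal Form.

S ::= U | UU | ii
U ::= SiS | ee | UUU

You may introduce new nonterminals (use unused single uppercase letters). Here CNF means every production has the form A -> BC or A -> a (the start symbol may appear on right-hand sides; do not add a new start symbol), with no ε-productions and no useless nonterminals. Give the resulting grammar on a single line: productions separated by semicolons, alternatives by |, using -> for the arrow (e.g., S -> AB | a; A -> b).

No ε-productions.
After unit-elimination: S -> UU | ee | ii | SiS | UUU; U -> ee | SiS | UUU.
TERM: introduce B -> e, A -> i and substitute in every rule of length ≥2.
BIN: S -> SAS becomes S -> SC, C -> AS; S -> UUU becomes S -> UD, D -> UU; U -> SAS becomes U -> SE, E -> AS; U -> UUU becomes U -> UF, F -> UU.

S -> AA | BB | SC | UD | UU; A -> i; B -> e; C -> AS; D -> UU; E -> AS; F -> UU; U -> BB | SE | UF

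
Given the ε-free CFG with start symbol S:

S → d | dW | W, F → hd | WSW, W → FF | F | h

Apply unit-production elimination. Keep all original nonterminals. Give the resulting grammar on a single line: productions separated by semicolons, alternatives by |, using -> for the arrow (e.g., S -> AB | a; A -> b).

Unit productions: S->W, W->F.
Unit pairs (A ⇒* B via units): (S,F), (S,W), (W,F).
S: inherits non-unit rules of {F, S, W} → FF | WSW | d | dW | h | hd.
F: inherits non-unit rules of {F} → WSW | hd.
W: inherits non-unit rules of {F, W} → FF | WSW | h | hd.

S -> d | h | FF | dW | hd | WSW; F -> hd | WSW; W -> h | FF | hd | WSW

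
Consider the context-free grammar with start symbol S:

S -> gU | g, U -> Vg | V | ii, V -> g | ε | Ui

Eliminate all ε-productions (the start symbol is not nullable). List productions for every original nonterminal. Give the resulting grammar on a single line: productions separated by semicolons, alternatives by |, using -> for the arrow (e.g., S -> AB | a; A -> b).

Nullable set: {U, V}.
S -> gU: U nullable, giving g | gU.
U -> V: V nullable, giving V.
U -> Vg: V nullable, giving Vg | g.
Drop V -> ε.
V -> Ui: U nullable, giving Ui | i.
Unchanged (no nullable symbols): S -> g; U -> ii; V -> g.

S -> g | gU; U -> V | g | Vg | ii; V -> g | i | Ui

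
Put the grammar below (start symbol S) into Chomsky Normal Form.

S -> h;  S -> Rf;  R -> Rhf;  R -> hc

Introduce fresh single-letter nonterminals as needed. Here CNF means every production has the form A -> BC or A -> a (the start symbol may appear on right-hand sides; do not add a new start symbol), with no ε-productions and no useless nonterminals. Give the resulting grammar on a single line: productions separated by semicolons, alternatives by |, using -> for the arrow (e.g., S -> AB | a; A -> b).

No ε-productions.
No unit productions to eliminate.
TERM: introduce C -> c, B -> f, A -> h and substitute in every rule of length ≥2.
BIN: R -> RAB becomes R -> RD, D -> AB.

S -> h | RB; A -> h; B -> f; C -> c; D -> AB; R -> AC | RD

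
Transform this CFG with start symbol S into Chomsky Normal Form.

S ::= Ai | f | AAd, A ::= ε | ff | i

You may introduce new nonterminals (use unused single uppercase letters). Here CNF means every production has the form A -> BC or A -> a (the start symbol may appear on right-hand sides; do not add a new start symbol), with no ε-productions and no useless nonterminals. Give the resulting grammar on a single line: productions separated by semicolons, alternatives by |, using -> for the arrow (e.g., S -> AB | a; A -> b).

Nullable: {A}; after ε-elimination: S -> d | f | i | Ad | Ai | AAd; A -> i | ff.
No unit productions to eliminate.
TERM: introduce C -> d, B -> f, D -> i and substitute in every rule of length ≥2.
BIN: S -> AAC becomes S -> AE, E -> AC.

S -> d | f | i | AC | AD | AE; A -> i | BB; B -> f; C -> d; D -> i; E -> AC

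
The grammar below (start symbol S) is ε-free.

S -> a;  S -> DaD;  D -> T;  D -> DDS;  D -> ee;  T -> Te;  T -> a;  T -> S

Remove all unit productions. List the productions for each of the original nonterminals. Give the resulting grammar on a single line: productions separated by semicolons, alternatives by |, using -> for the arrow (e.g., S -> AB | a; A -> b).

S -> a | DaD; D -> a | Te | ee | DDS | DaD; T -> a | Te | DaD

Unit productions: D->T, T->S.
Unit pairs (A ⇒* B via units): (D,S), (D,T), (T,S).
S: inherits non-unit rules of {S} → DaD | a.
D: inherits non-unit rules of {D, S, T} → DDS | DaD | Te | a | ee.
T: inherits non-unit rules of {S, T} → DaD | Te | a.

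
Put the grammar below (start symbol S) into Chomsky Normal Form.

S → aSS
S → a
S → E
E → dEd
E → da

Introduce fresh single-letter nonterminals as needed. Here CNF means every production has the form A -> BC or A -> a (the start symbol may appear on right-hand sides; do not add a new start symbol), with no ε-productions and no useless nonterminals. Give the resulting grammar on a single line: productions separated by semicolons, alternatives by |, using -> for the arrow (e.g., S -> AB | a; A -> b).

No ε-productions.
After unit-elimination: S -> a | da | aSS | dEd; E -> da | dEd.
TERM: introduce B -> a, A -> d and substitute in every rule of length ≥2.
BIN: E -> AEA becomes E -> AC, C -> EA; S -> AEA becomes S -> AD, D -> EA; S -> BSS becomes S -> BF, F -> SS.

S -> a | AB | AD | BF; A -> d; B -> a; C -> EA; D -> EA; E -> AB | AC; F -> SS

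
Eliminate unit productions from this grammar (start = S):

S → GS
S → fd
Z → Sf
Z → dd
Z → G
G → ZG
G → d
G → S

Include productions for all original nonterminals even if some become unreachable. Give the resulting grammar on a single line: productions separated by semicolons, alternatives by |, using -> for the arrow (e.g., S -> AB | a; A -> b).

S -> GS | fd; G -> d | GS | ZG | fd; Z -> d | GS | Sf | ZG | dd | fd

Unit productions: G->S, Z->G.
Unit pairs (A ⇒* B via units): (G,S), (Z,G), (Z,S).
S: inherits non-unit rules of {S} → GS | fd.
G: inherits non-unit rules of {G, S} → GS | ZG | d | fd.
Z: inherits non-unit rules of {G, S, Z} → GS | Sf | ZG | d | dd | fd.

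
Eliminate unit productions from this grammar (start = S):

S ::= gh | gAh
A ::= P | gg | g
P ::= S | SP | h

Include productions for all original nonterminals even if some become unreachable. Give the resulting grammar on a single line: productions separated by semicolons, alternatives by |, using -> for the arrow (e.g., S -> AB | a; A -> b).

S -> gh | gAh; A -> g | h | SP | gg | gh | gAh; P -> h | SP | gh | gAh

Unit productions: A->P, P->S.
Unit pairs (A ⇒* B via units): (A,P), (A,S), (P,S).
S: inherits non-unit rules of {S} → gAh | gh.
A: inherits non-unit rules of {A, P, S} → SP | g | gAh | gg | gh | h.
P: inherits non-unit rules of {P, S} → SP | gAh | gh | h.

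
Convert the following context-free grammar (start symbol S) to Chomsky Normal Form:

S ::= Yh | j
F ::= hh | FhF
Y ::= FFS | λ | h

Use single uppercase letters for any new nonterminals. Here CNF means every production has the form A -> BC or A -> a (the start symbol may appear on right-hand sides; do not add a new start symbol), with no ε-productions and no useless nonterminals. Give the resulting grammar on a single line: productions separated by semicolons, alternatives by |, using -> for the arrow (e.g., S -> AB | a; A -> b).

Nullable: {Y}; after ε-elimination: S -> h | j | Yh; F -> hh | FhF; Y -> h | FFS.
No unit productions to eliminate.
TERM: introduce A -> h and substitute in every rule of length ≥2.
BIN: F -> FAF becomes F -> FB, B -> AF; Y -> FFS becomes Y -> FC, C -> FS.

S -> h | j | YA; A -> h; B -> AF; C -> FS; F -> AA | FB; Y -> h | FC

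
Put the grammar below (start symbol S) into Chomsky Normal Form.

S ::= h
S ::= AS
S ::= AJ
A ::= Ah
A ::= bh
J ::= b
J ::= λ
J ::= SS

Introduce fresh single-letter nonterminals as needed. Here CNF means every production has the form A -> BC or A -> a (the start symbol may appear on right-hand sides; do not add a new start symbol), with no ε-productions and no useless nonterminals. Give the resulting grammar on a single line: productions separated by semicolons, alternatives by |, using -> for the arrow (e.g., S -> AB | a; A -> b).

Nullable: {J}; after ε-elimination: S -> A | h | AJ | AS; A -> Ah | bh; J -> b | SS.
After unit-elimination: S -> h | AJ | AS | Ah | bh; A -> Ah | bh; J -> b | SS.
TERM: introduce C -> b, B -> h and substitute in every rule of length ≥2.

S -> h | AB | AJ | AS | CB; A -> AB | CB; B -> h; C -> b; J -> b | SS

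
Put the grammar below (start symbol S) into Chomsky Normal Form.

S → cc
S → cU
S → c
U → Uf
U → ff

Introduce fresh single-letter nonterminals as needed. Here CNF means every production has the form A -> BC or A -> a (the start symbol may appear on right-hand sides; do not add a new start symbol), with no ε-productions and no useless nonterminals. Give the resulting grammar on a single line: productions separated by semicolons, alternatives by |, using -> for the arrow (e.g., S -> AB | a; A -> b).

No ε-productions.
No unit productions to eliminate.
TERM: introduce A -> c, B -> f and substitute in every rule of length ≥2.

S -> c | AA | AU; A -> c; B -> f; U -> BB | UB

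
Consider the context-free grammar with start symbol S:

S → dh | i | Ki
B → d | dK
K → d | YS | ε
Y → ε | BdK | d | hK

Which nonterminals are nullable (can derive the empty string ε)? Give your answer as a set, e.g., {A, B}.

Directly nullable (have an ε-rule): {K, Y}.
Not nullable: B, S — each has a terminal in every rule's right-hand side or depends on a non-nullable symbol.

{K, Y}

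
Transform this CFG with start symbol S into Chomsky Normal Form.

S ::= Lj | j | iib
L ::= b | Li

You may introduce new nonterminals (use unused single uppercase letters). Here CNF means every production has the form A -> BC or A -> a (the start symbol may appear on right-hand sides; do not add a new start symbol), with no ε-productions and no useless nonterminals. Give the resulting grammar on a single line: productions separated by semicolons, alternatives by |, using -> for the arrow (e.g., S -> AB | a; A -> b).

S -> j | AD | LB; A -> i; B -> j; C -> b; D -> AC; L -> b | LA

No ε-productions.
No unit productions to eliminate.
TERM: introduce C -> b, A -> i, B -> j and substitute in every rule of length ≥2.
BIN: S -> AAC becomes S -> AD, D -> AC.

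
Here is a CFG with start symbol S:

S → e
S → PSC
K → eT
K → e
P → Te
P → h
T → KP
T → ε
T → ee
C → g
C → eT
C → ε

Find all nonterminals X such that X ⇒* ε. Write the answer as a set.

Directly nullable (have an ε-rule): {C, T}.
Not nullable: K, P, S — each has a terminal in every rule's right-hand side or depends on a non-nullable symbol.

{C, T}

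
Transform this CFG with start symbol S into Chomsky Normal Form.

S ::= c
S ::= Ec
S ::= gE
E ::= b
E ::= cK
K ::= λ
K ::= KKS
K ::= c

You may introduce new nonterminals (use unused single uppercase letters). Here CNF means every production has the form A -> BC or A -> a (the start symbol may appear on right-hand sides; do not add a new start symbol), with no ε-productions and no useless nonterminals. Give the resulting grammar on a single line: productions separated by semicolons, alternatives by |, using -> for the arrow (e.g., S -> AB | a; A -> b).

S -> c | BE | EA; A -> c; B -> g; C -> KS; E -> b | c | AK; K -> c | BE | EA | KC | KS

Nullable: {K}; after ε-elimination: S -> c | Ec | gE; E -> b | c | cK; K -> S | c | KS | KKS.
After unit-elimination: S -> c | Ec | gE; E -> b | c | cK; K -> c | Ec | KS | gE | KKS.
TERM: introduce A -> c, B -> g and substitute in every rule of length ≥2.
BIN: K -> KKS becomes K -> KC, C -> KS.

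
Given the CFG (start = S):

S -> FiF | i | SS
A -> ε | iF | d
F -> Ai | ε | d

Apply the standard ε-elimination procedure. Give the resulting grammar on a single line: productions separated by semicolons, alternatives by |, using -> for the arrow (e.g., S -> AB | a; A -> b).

S -> i | Fi | SS | iF | FiF; A -> d | i | iF; F -> d | i | Ai

Nullable set: {A, F}.
S -> FiF: F, F nullable, giving Fi | FiF | i | iF.
Drop A -> ε.
A -> iF: F nullable, giving i | iF.
Drop F -> ε.
F -> Ai: A nullable, giving Ai | i.
Unchanged (no nullable symbols): S -> SS; S -> i; A -> d; F -> d.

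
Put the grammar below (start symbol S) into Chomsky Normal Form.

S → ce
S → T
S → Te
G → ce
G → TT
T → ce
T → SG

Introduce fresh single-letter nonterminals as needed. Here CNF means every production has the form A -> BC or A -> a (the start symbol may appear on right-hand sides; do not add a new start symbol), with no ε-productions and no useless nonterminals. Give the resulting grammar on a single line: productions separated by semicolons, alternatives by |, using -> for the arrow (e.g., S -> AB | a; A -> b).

S -> AB | SG | TB; A -> c; B -> e; G -> AB | TT; T -> AB | SG

No ε-productions.
After unit-elimination: S -> SG | Te | ce; G -> TT | ce; T -> SG | ce.
TERM: introduce A -> c, B -> e and substitute in every rule of length ≥2.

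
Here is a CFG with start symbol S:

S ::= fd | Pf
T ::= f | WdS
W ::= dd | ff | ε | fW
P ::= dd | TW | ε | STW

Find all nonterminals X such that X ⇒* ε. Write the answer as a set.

{P, W}

Directly nullable (have an ε-rule): {P, W}.
Not nullable: S, T — each has a terminal in every rule's right-hand side or depends on a non-nullable symbol.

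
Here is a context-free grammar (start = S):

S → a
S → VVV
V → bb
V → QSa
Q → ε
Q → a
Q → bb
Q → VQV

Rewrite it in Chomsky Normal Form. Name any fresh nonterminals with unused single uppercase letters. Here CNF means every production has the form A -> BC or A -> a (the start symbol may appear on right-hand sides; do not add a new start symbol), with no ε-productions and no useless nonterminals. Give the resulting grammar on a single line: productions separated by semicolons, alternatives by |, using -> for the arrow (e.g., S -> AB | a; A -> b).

S -> a | VD; A -> b; B -> a; C -> QV; D -> VV; E -> SB; Q -> a | AA | VC | VV; V -> AA | QE | SB

Nullable: {Q}; after ε-elimination: S -> a | VVV; Q -> a | VV | bb | VQV; V -> Sa | bb | QSa.
No unit productions to eliminate.
TERM: introduce B -> a, A -> b and substitute in every rule of length ≥2.
BIN: Q -> VQV becomes Q -> VC, C -> QV; S -> VVV becomes S -> VD, D -> VV; V -> QSB becomes V -> QE, E -> SB.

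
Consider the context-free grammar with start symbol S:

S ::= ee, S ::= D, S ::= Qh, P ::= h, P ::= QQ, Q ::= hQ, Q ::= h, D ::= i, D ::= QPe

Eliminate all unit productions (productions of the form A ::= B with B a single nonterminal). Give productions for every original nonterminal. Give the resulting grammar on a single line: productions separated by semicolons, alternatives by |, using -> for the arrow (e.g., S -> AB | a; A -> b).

S -> i | Qh | ee | QPe; D -> i | QPe; P -> h | QQ; Q -> h | hQ

Unit productions: S->D.
Unit pairs (A ⇒* B via units): (S,D).
S: inherits non-unit rules of {D, S} → QPe | Qh | ee | i.
D: inherits non-unit rules of {D} → QPe | i.
P: inherits non-unit rules of {P} → QQ | h.
Q: inherits non-unit rules of {Q} → h | hQ.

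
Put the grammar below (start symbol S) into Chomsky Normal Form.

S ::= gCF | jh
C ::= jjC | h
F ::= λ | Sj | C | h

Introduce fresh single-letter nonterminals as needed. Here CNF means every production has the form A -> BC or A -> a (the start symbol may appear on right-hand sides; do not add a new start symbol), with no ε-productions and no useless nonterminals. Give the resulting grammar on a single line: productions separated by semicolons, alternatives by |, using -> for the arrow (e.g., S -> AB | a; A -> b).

Nullable: {F}; after ε-elimination: S -> gC | jh | gCF; C -> h | jjC; F -> C | h | Sj.
After unit-elimination: S -> gC | jh | gCF; C -> h | jjC; F -> h | Sj | jjC.
TERM: introduce B -> g, D -> h, A -> j and substitute in every rule of length ≥2.
BIN: C -> AAC becomes C -> AE, E -> AC; F -> AAC becomes F -> AG, G -> AC; S -> BCF becomes S -> BH, H -> CF.

S -> AD | BC | BH; A -> j; B -> g; C -> h | AE; D -> h; E -> AC; F -> h | AG | SA; G -> AC; H -> CF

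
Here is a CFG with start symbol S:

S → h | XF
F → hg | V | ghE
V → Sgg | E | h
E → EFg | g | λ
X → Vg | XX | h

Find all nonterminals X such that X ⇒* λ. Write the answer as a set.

Directly nullable (have an ε-rule): {E}.
V is nullable via V -> E (every symbol on the right is already known nullable).
F is nullable via F -> V (every symbol on the right is already known nullable).
Not nullable: S, X — each has a terminal in every rule's right-hand side or depends on a non-nullable symbol.

{E, F, V}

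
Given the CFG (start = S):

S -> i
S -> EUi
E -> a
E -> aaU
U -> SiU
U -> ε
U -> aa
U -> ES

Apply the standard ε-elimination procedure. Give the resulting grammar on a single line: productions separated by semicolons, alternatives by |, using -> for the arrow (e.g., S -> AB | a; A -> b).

S -> i | Ei | EUi; E -> a | aa | aaU; U -> ES | Si | aa | SiU

Nullable set: {U}.
S -> EUi: U nullable, giving EUi | Ei.
E -> aaU: U nullable, giving aa | aaU.
Drop U -> ε.
U -> SiU: U nullable, giving Si | SiU.
Unchanged (no nullable symbols): S -> i; E -> a; U -> ES; U -> aa.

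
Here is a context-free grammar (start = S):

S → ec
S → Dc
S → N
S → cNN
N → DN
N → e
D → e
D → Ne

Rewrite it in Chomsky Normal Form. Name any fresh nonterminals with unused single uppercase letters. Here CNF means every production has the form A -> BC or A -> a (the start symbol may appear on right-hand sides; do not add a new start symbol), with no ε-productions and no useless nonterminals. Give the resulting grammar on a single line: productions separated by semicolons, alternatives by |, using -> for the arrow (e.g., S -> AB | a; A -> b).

No ε-productions.
After unit-elimination: S -> e | DN | Dc | ec | cNN; D -> e | Ne; N -> e | DN.
TERM: introduce B -> c, A -> e and substitute in every rule of length ≥2.
BIN: S -> BNN becomes S -> BC, C -> NN.

S -> e | AB | BC | DB | DN; A -> e; B -> c; C -> NN; D -> e | NA; N -> e | DN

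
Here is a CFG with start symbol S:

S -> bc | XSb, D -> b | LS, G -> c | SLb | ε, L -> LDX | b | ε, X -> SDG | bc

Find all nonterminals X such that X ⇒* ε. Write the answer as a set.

Directly nullable (have an ε-rule): {G, L}.
Not nullable: D, S, X — each has a terminal in every rule's right-hand side or depends on a non-nullable symbol.

{G, L}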